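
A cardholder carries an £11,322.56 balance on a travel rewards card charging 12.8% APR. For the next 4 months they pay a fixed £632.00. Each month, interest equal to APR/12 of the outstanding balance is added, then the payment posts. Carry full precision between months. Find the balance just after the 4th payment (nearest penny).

Monthly rate r = 12.8%/12 = 1.06667% = 0.0106667.
Each month: B ← B·(1+r) − £632.00.
Month 1: interest £120.77; balance after payment £10,811.33.
Month 2: interest £115.32; balance after payment £10,294.65.
Month 3: interest £109.81; balance after payment £9,772.46.
Month 4: interest £104.24; balance after payment £9,244.70.

£9,244.70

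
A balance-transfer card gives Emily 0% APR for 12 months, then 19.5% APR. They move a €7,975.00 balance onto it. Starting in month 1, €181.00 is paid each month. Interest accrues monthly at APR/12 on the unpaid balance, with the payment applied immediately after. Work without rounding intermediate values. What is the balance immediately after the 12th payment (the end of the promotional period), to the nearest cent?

€5,803.00

Promo months 1–12 at r₀ = 0%/12 = 0; months 13+ at r₁ = 19.5%/12 = 0.01625.
After month 12 (no interest yet): B = €7,975.00 − 12·€181.00 = €5,803.00.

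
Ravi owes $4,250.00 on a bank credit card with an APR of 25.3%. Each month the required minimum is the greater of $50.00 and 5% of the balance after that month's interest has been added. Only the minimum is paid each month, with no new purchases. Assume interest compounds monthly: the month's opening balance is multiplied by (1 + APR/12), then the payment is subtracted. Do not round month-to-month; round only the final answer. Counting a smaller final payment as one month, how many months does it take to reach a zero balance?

Monthly rate r = 25.3%/12 = 2.10833% = 0.0210833.
While 5% of the post-interest balance exceeds $50.00, each month B ← (B·(1+r))·(1 − 0.05), i.e. B shrinks by the factor (1+r)·0.95 = 0.97003.
This holds for months 1–49. Entering month 50 the balance is $956.85; 5% of the post-interest balance is now below $50.00, so the flat $50.00 minimum applies from here.
From month 50 a fixed $50.00 at rate r clears $956.85 in 25 more payments. Total: 49 + 25 = 74 months.

74 months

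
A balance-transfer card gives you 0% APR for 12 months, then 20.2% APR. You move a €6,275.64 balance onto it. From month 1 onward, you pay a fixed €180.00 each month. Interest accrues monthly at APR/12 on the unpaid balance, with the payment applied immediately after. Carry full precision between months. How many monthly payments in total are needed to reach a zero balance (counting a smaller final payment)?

Promo months 1–12 at r₀ = 0%/12 = 0; months 13+ at r₁ = 20.2%/12 = 0.0168333.
After month 12 (no interest yet): B = €6,275.64 − 12·€180.00 = €4,115.64.
Then at r₁ with €180.00/mo: n₂ = −ln(1 − r₁·B/P)/ln(1+r₁) ≈ 29.11 → 30 more payments.

42 payments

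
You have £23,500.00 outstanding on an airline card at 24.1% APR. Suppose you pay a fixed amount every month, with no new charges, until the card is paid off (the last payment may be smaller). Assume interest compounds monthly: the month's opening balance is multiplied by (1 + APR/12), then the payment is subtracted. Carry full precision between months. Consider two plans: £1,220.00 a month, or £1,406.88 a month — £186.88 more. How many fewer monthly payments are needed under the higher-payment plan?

4 fewer payments

Monthly rate r = 24.1%/12 = 2.00833% = 0.0200833.
At £1,220.00/mo: n = ⌈−ln(1 − rB₀/P)/ln(1+r)⌉ = 25 payments (last £734.49); total interest = total paid − £23,500.00 = £6,514.49.
At £1,406.88/mo: 21 payments (last £780.37); total interest £5,417.97.
Payments saved = 25 − 21 = 4.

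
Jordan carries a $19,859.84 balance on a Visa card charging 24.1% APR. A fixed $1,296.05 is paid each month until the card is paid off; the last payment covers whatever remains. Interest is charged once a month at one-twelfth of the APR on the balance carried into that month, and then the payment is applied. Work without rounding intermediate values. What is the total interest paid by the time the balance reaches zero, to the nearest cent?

Monthly rate r = 24.1%/12 = 2.00833% = 0.0200833.
Payoff takes n = ⌈−ln(1 − rB₀/P)/ln(1+r)⌉ = ⌈18.497⌉ = 19 payments; the last is $647.31.
Total paid = 18·$1,296.05 + $647.31 = $23,976.21.
Total interest = total paid − principal = $23,976.21 − $19,859.84 = $4,116.37.

$4,116.37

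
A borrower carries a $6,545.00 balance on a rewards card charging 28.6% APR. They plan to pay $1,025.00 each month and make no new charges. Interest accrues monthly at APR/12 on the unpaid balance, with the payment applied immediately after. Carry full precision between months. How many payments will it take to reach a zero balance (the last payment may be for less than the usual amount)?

8 months

Monthly rate r = 28.6%/12 = 2.38333% = 0.0238333.
Recurrence: B ← B·(1+r) − $1,025.00.
Month 1: interest $155.99; balance after payment $5,675.99.
Month 2: interest $135.28; balance after payment $4,786.27.
Closed form: n = −ln(1 − rB₀/P)/ln(1+r) = −ln(0.84782)/ln(1.02383) ≈ 7.009, so the balance reaches zero during payment 8.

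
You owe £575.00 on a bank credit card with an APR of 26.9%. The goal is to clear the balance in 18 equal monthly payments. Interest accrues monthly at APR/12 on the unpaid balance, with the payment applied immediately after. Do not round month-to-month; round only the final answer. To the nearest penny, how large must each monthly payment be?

Monthly rate r = 26.9%/12 = 2.24167% = 0.0224167.
Level-payment amortization: P = B₀·r / (1 − (1+r)^(−n)) = 575.00·0.0224167 / (1 − 1.02242^(−18)).
Denominator 1 − (1+r)^(−18) = 0.32903876.
P = 12.8896 / 0.32903876 ≈ 39.17.

£39.17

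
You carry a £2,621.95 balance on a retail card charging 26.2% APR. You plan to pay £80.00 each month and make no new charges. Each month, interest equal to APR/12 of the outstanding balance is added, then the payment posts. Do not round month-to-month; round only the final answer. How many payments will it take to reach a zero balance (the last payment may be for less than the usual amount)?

Monthly rate r = 26.2%/12 = 2.18333% = 0.0218333.
Recurrence: B ← B·(1+r) − £80.00.
Month 1: interest £57.25; balance after payment £2,599.20.
Month 2: interest £56.75; balance after payment £2,575.95.
Closed form: n = −ln(1 − rB₀/P)/ln(1+r) = −ln(0.28443)/ln(1.02183) ≈ 58.212, so the balance reaches zero during payment 59.

59 payments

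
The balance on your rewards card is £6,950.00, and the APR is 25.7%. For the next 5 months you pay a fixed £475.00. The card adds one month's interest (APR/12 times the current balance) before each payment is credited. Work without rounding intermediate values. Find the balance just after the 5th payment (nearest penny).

£5,247.87

Monthly rate r = 25.7%/12 = 2.14167% = 0.0214167.
Each month: B ← B·(1+r) − £475.00.
Month 1: interest £148.85; balance after payment £6,623.85.
Month 2: interest £141.86; balance after payment £6,290.71.
Month 3: interest £134.73; balance after payment £5,950.43.
Month 4: interest £127.44; balance after payment £5,602.87.
Month 5: interest £119.99; balance after payment £5,247.87.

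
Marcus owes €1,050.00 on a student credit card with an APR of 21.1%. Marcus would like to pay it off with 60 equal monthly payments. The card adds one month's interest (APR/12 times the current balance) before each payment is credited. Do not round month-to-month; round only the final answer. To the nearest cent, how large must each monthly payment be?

Monthly rate r = 21.1%/12 = 1.75833% = 0.0175833.
Level-payment amortization: P = B₀·r / (1 − (1+r)^(−n)) = 1050.00·0.0175833 / (1 − 1.01758^(−60)).
Denominator 1 − (1+r)^(−60) = 0.648600703.
P = 18.4625 / 0.648600703 ≈ 28.47.

€28.47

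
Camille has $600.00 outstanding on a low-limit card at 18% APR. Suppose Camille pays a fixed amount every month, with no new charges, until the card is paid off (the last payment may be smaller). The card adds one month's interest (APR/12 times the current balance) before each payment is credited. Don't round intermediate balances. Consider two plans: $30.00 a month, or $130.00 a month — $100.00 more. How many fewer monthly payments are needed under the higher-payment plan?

19 fewer payments

Monthly rate r = 18%/12 = 1.5% = 0.015.
At $30.00/mo: n = ⌈−ln(1 − rB₀/P)/ln(1+r)⌉ = 24 payments (last $28.70); total interest = total paid − $600.00 = $118.70.
At $130.00/mo: 5 payments (last $106.58); total interest $26.58.
Payments saved = 24 − 5 = 19.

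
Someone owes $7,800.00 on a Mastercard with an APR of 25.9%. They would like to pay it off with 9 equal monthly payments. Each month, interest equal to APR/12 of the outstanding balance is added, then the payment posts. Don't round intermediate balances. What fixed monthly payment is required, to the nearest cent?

$962.86

Monthly rate r = 25.9%/12 = 2.15833% = 0.0215833.
Level-payment amortization: P = B₀·r / (1 − (1+r)^(−n)) = 7800.00·0.0215833 / (1 − 1.02158^(−9)).
Denominator 1 − (1+r)^(−9) = 0.17484448.
P = 168.35 / 0.17484448 ≈ 962.86.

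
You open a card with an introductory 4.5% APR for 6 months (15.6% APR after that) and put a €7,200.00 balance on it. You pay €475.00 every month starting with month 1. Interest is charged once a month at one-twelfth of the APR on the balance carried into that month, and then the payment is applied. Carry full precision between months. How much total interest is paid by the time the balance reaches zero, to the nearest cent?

€468.42

Promo months 1–6 at r₀ = 4.5%/12 = 0.00375; months 7+ at r₁ = 15.6%/12 = 0.013.
After month 6: iterate B ← B·(1+r₀) − €475.00 for 6 months → €4,486.67.
Then at r₁ with €475.00/mo: n₂ = −ln(1 − r₁·B/P)/ln(1+r₁) ≈ 10.14 → 11 more payments.
Total paid = 16·€475.00 + €68.42 = €7,668.42; interest = €7,668.42 − €7,200.00 = €468.42.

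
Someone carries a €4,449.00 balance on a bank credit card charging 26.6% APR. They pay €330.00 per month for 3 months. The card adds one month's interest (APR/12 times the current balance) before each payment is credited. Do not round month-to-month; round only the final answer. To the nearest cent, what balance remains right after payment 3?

Monthly rate r = 26.6%/12 = 2.21667% = 0.0221667.
Each month: B ← B·(1+r) − €330.00.
Month 1: interest €98.62; balance after payment €4,217.62.
Month 2: interest €93.49; balance after payment €3,981.11.
Month 3: interest €88.25; balance after payment €3,739.36.

€3,739.36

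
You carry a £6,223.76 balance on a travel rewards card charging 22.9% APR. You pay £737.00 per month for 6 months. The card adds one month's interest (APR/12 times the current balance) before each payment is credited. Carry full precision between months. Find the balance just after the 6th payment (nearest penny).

Monthly rate r = 22.9%/12 = 1.90833% = 0.0190833.
Each month: B ← B·(1+r) − £737.00.
Month 1: interest £118.77; balance after payment £5,605.53.
Month 2: interest £106.97; balance after payment £4,975.50.
Month 3: interest £94.95; balance after payment £4,333.45.
Month 4: interest £82.70; balance after payment £3,679.15.
Month 5: interest £70.21; balance after payment £3,012.36.
Month 6: interest £57.49; balance after payment £2,332.84.

£2,332.84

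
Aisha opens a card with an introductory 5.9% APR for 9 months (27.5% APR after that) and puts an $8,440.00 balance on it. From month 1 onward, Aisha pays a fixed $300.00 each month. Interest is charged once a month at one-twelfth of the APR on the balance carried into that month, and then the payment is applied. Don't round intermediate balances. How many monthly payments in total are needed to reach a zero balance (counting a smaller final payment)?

Promo months 1–9 at r₀ = 5.9%/12 = 0.00491667; months 10+ at r₁ = 27.5%/12 = 0.0229167.
After month 9: iterate B ← B·(1+r₀) − $300.00 for 9 months → $6,067.19.
Then at r₁ with $300.00/mo: n₂ = −ln(1 − r₁·B/P)/ln(1+r₁) ≈ 27.48 → 28 more payments.

37 payments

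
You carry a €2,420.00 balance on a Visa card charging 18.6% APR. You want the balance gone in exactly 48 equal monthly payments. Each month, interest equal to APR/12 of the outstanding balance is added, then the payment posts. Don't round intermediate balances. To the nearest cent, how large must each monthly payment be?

€71.85

Monthly rate r = 18.6%/12 = 1.55% = 0.0155.
Level-payment amortization: P = B₀·r / (1 − (1+r)^(−n)) = 2420.00·0.0155 / (1 − 1.0155^(−48)).
Denominator 1 − (1+r)^(−48) = 0.522070907.
P = 37.51 / 0.522070907 ≈ 71.85.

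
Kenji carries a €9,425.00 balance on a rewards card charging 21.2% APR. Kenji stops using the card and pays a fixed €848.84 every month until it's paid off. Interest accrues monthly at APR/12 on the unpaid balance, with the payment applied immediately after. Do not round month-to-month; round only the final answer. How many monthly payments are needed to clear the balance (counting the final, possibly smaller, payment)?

13 months

Monthly rate r = 21.2%/12 = 1.76667% = 0.0176667.
Recurrence: B ← B·(1+r) − €848.84.
Month 1: interest €166.51; balance after payment €8,742.67.
Month 2: interest €154.45; balance after payment €8,048.28.
Closed form: n = −ln(1 − rB₀/P)/ln(1+r) = −ln(0.80384)/ln(1.01767) ≈ 12.469, so the balance reaches zero during payment 13.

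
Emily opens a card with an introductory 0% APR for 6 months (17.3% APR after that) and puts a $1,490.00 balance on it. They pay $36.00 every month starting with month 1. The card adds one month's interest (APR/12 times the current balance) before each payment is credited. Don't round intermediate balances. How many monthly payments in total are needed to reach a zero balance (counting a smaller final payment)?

Promo months 1–6 at r₀ = 0%/12 = 0; months 7+ at r₁ = 17.3%/12 = 0.0144167.
After month 6 (no interest yet): B = $1,490.00 − 6·$36.00 = $1,274.00.
Then at r₁ with $36.00/mo: n₂ = −ln(1 − r₁·B/P)/ln(1+r₁) ≈ 49.86 → 50 more payments.

56 payments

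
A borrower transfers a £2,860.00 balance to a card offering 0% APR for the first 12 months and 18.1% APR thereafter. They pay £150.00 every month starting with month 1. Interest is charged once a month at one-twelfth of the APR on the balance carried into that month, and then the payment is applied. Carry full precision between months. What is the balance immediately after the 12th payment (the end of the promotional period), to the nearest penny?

Promo months 1–12 at r₀ = 0%/12 = 0; months 13+ at r₁ = 18.1%/12 = 0.0150833.
After month 12 (no interest yet): B = £2,860.00 − 12·£150.00 = £1,060.00.

£1,060.00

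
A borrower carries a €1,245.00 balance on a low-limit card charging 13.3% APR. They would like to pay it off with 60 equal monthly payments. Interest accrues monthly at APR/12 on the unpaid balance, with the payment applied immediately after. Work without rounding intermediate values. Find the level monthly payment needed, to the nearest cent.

€28.52

Monthly rate r = 13.3%/12 = 1.10833% = 0.0110833.
Level-payment amortization: P = B₀·r / (1 − (1+r)^(−n)) = 1245.00·0.0110833 / (1 − 1.01108^(−60)).
Denominator 1 − (1+r)^(−60) = 0.48384171.
P = 13.7988 / 0.48384171 ≈ 28.52.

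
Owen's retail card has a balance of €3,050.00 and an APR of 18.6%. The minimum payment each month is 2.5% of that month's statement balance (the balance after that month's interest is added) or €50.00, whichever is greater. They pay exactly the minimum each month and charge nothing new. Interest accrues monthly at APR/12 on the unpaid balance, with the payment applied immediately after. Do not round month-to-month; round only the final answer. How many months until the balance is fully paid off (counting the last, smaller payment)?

Monthly rate r = 18.6%/12 = 1.55% = 0.0155.
While 2.5% of the post-interest balance exceeds €50.00, each month B ← (B·(1+r))·(1 − 0.025), i.e. B shrinks by the factor (1+r)·0.975 = 0.99011.
This holds for months 1–45. Entering month 46 the balance is €1,950.31; 2.5% of the post-interest balance is now below €50.00, so the flat €50.00 minimum applies from here.
From month 46 a fixed €50.00 at rate r clears €1,950.31 in 61 more payments. Total: 45 + 61 = 106 months.

106 months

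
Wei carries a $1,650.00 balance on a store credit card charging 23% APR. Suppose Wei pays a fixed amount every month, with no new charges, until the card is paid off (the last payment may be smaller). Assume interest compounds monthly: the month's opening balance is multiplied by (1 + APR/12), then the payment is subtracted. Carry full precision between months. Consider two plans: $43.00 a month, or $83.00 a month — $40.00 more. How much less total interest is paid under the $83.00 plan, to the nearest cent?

$914.59

Monthly rate r = 23%/12 = 1.91667% = 0.0191667.
At $43.00/mo: n = ⌈−ln(1 − rB₀/P)/ln(1+r)⌉ = 71 payments (last $1.85); total interest = total paid − $1,650.00 = $1,361.85.
At $83.00/mo: 26 payments (last $22.26); total interest $447.26.
Interest saved = $1,361.85 − $447.26 = $914.59.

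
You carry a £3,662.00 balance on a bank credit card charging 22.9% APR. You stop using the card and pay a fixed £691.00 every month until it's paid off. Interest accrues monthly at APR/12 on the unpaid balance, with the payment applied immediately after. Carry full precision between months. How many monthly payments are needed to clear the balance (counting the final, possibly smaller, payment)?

6 payments

Monthly rate r = 22.9%/12 = 1.90833% = 0.0190833.
Recurrence: B ← B·(1+r) − £691.00.
Month 1: interest £69.88; balance after payment £3,040.88.
Month 2: interest £58.03; balance after payment £2,407.91.
Month 3: interest £45.95; balance after payment £1,762.86.
Month 4: interest £33.64; balance after payment £1,105.51.
Month 5: interest £21.10; balance after payment £435.60.
Month 6: interest £8.31; balance after payment £0.00.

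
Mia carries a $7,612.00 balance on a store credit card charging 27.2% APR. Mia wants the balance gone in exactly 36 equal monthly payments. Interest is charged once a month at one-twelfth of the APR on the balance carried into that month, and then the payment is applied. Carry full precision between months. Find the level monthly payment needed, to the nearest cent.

$311.58

Monthly rate r = 27.2%/12 = 2.26667% = 0.0226667.
Level-payment amortization: P = B₀·r / (1 − (1+r)^(−n)) = 7612.00·0.0226667 / (1 − 1.02267^(−36)).
Denominator 1 − (1+r)^(−36) = 0.55375601.
P = 172.539 / 0.55375601 ≈ 311.58.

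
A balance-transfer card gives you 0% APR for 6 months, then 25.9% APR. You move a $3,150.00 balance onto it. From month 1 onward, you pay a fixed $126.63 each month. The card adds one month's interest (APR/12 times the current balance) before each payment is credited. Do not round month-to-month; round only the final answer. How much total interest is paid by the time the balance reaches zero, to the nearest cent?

Promo months 1–6 at r₀ = 0%/12 = 0; months 7+ at r₁ = 25.9%/12 = 0.0215833.
After month 6 (no interest yet): B = $3,150.00 − 6·$126.63 = $2,390.22.
Then at r₁ with $126.63/mo: n₂ = −ln(1 − r₁·B/P)/ln(1+r₁) ≈ 24.50 → 25 more payments.
Total paid = 30·$126.63 + $64.05 = $3,862.95; interest = $3,862.95 − $3,150.00 = $712.95.

$712.95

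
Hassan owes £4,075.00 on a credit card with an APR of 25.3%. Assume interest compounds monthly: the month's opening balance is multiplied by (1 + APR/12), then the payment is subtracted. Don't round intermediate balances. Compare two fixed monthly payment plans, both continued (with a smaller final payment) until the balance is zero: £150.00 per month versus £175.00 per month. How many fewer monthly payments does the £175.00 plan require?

Monthly rate r = 25.3%/12 = 2.10833% = 0.0210833.
At £150.00/mo: n = ⌈−ln(1 − rB₀/P)/ln(1+r)⌉ = 41 payments (last £114.25); total interest = total paid − £4,075.00 = £2,039.25.
At £175.00/mo: 33 payments (last £63.64); total interest £1,588.64.
Payments saved = 41 − 33 = 8.

8 fewer payments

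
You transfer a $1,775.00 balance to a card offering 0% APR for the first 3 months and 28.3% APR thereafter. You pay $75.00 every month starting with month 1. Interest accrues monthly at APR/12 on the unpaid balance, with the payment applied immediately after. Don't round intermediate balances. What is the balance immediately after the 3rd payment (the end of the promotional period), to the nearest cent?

Promo months 1–3 at r₀ = 0%/12 = 0; months 4+ at r₁ = 28.3%/12 = 0.0235833.
After month 3 (no interest yet): B = $1,775.00 − 3·$75.00 = $1,550.00.

$1,550.00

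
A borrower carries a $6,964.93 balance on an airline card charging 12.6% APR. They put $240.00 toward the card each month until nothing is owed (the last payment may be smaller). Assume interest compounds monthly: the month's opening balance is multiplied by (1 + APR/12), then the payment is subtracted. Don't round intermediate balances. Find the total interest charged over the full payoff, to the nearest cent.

Monthly rate r = 12.6%/12 = 1.05% = 0.0105.
Payoff takes n = ⌈−ln(1 − rB₀/P)/ln(1+r)⌉ = ⌈34.794⌉ = 35 payments; the last is $190.81.
Total paid = 34·$240.00 + $190.81 = $8,350.81.
Total interest = total paid − principal = $8,350.81 − $6,964.93 = $1,385.88.

$1,385.88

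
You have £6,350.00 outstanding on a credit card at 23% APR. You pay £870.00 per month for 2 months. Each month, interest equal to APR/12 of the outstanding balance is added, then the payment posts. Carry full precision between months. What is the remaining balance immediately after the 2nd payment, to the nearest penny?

Monthly rate r = 23%/12 = 1.91667% = 0.0191667.
Each month: B ← B·(1+r) − £870.00.
Month 1: interest £121.71; balance after payment £5,601.71.
Month 2: interest £107.37; balance after payment £4,839.07.

£4,839.07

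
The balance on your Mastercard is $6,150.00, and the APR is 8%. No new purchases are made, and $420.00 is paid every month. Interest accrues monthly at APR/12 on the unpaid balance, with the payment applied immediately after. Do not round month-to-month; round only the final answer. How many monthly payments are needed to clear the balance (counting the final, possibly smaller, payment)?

Monthly rate r = 8%/12 = 0.666667% = 0.00666667.
Recurrence: B ← B·(1+r) − $420.00.
Month 1: interest $41.00; balance after payment $5,771.00.
Month 2: interest $38.47; balance after payment $5,389.47.
Closed form: n = −ln(1 − rB₀/P)/ln(1+r) = −ln(0.90238)/ln(1.00667) ≈ 15.459, so the balance reaches zero during payment 16.

16 payments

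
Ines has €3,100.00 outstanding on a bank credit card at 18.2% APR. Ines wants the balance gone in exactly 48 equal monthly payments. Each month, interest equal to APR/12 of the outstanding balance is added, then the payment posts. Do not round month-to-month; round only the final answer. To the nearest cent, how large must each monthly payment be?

Monthly rate r = 18.2%/12 = 1.51667% = 0.0151667.
Level-payment amortization: P = B₀·r / (1 − (1+r)^(−n)) = 3100.00·0.0151667 / (1 − 1.01517^(−48)).
Denominator 1 − (1+r)^(−48) = 0.514479868.
P = 47.0167 / 0.514479868 ≈ 91.39.

€91.39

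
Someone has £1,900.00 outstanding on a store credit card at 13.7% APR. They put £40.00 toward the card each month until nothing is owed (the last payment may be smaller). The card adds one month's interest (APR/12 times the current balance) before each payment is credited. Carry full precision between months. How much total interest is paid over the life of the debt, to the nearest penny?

Monthly rate r = 13.7%/12 = 1.14167% = 0.0114167.
Payoff takes n = ⌈−ln(1 − rB₀/P)/ln(1+r)⌉ = ⌈68.845⌉ = 69 payments; the last is £33.81.
Total paid = 68·£40.00 + £33.81 = £2,753.81.
Total interest = total paid − principal = £2,753.81 − £1,900.00 = £853.81.

£853.81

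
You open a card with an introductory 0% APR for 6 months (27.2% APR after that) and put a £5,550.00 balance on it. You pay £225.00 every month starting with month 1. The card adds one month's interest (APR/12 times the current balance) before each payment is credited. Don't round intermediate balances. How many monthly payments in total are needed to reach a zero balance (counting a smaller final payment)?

31 payments

Promo months 1–6 at r₀ = 0%/12 = 0; months 7+ at r₁ = 27.2%/12 = 0.0226667.
After month 6 (no interest yet): B = £5,550.00 − 6·£225.00 = £4,200.00.
Then at r₁ with £225.00/mo: n₂ = −ln(1 − r₁·B/P)/ln(1+r₁) ≈ 24.54 → 25 more payments.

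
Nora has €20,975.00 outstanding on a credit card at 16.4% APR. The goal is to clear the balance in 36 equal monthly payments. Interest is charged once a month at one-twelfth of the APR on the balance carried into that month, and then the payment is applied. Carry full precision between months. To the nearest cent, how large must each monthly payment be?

€741.57

Monthly rate r = 16.4%/12 = 1.36667% = 0.0136667.
Level-payment amortization: P = B₀·r / (1 − (1+r)^(−n)) = 20975.00·0.0136667 / (1 − 1.01367^(−36)).
Denominator 1 − (1+r)^(−36) = 0.386557241.
P = 286.658 / 0.386557241 ≈ 741.57.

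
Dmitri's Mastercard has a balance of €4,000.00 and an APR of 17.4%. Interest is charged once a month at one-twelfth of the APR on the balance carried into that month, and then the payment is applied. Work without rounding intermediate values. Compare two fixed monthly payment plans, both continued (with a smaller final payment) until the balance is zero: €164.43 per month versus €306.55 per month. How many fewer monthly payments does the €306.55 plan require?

Monthly rate r = 17.4%/12 = 1.45% = 0.0145.
At €164.43/mo: n = ⌈−ln(1 − rB₀/P)/ln(1+r)⌉ = 31 payments (last €35.85); total interest = total paid − €4,000.00 = €968.75.
At €306.55/mo: 15 payments (last €175.04); total interest €466.74.
Payments saved = 31 − 15 = 16.

16 fewer payments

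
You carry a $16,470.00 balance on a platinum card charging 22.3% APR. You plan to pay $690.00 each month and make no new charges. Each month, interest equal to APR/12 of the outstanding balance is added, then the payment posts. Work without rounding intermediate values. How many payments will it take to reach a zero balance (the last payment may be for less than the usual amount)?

Monthly rate r = 22.3%/12 = 1.85833% = 0.0185833.
Recurrence: B ← B·(1+r) − $690.00.
Month 1: interest $306.07; balance after payment $16,086.07.
Month 2: interest $298.93; balance after payment $15,695.00.
Closed form: n = −ln(1 − rB₀/P)/ln(1+r) = −ln(0.55642)/ln(1.01858) ≈ 31.838, so the balance reaches zero during payment 32.

32 payments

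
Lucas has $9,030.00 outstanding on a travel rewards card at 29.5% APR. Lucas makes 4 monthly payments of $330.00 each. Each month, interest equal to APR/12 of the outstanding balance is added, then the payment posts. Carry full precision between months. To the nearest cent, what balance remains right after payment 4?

$8,581.76

Monthly rate r = 29.5%/12 = 2.45833% = 0.0245833.
Each month: B ← B·(1+r) − $330.00.
Month 1: interest $221.99; balance after payment $8,921.99.
Month 2: interest $219.33; balance after payment $8,811.32.
Month 3: interest $216.61; balance after payment $8,697.93.
Month 4: interest $213.82; balance after payment $8,581.76.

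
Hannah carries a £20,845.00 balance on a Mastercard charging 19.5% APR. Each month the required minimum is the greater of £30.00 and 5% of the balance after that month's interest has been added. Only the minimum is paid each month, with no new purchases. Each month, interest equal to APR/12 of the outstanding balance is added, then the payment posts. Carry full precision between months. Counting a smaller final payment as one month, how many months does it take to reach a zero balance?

Monthly rate r = 19.5%/12 = 1.625% = 0.01625.
While 5% of the post-interest balance exceeds £30.00, each month B ← (B·(1+r))·(1 − 0.05), i.e. B shrinks by the factor (1+r)·0.95 = 0.96544.
This holds for months 1–102. Entering month 103 the balance is £576.59; 5% of the post-interest balance is now below £30.00, so the flat £30.00 minimum applies from here.
From month 103 a fixed £30.00 at rate r clears £576.59 in 24 more payments. Total: 102 + 24 = 126 months.

126 months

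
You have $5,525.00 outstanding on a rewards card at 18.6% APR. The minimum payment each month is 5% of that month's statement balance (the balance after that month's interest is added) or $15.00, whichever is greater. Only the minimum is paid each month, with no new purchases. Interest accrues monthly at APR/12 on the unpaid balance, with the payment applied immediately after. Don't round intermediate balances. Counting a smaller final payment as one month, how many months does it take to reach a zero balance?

Monthly rate r = 18.6%/12 = 1.55% = 0.0155.
While 5% of the post-interest balance exceeds $15.00, each month B ← (B·(1+r))·(1 − 0.05), i.e. B shrinks by the factor (1+r)·0.95 = 0.96473.
This holds for months 1–82. Entering month 83 the balance is $290.68; 5% of the post-interest balance is now below $15.00, so the flat $15.00 minimum applies from here.
From month 83 a fixed $15.00 at rate r clears $290.68 in 24 more payments. Total: 82 + 24 = 106 months.

106 months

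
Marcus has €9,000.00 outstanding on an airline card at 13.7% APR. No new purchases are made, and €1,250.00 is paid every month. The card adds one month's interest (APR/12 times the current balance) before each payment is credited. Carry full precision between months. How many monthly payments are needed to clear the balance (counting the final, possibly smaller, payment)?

8 payments

Monthly rate r = 13.7%/12 = 1.14167% = 0.0114167.
Recurrence: B ← B·(1+r) − €1,250.00.
Month 1: interest €102.75; balance after payment €7,852.75.
Month 2: interest €89.65; balance after payment €6,692.40.
Closed form: n = −ln(1 − rB₀/P)/ln(1+r) = −ln(0.9178)/ln(1.01142) ≈ 7.556, so the balance reaches zero during payment 8.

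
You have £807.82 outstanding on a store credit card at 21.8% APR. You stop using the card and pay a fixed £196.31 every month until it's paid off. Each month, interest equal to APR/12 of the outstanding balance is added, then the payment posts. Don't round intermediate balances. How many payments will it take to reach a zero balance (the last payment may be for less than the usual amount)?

Monthly rate r = 21.8%/12 = 1.81667% = 0.0181667.
Recurrence: B ← B·(1+r) − £196.31.
Month 1: interest £14.68; balance after payment £626.19.
Month 2: interest £11.38; balance after payment £441.25.
Month 3: interest £8.02; balance after payment £252.96.
Month 4: interest £4.60; balance after payment £61.24.
Month 5: interest £1.11; balance after payment £0.00.

5 payments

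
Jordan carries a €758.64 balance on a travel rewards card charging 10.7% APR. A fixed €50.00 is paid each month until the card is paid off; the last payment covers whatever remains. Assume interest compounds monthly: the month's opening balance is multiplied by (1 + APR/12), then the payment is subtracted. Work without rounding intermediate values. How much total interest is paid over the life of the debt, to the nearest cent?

Monthly rate r = 10.7%/12 = 0.891667% = 0.00891667.
Payoff takes n = ⌈−ln(1 − rB₀/P)/ln(1+r)⌉ = ⌈16.375⌉ = 17 payments; the last is €18.79.
Total paid = 16·€50.00 + €18.79 = €818.79.
Total interest = total paid − principal = €818.79 − €758.64 = €60.15.

€60.15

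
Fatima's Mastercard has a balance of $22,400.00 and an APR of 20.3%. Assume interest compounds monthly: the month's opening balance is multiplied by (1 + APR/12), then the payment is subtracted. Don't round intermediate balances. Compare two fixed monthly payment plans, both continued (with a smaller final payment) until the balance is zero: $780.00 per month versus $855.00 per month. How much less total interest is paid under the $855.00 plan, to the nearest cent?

Monthly rate r = 20.3%/12 = 1.69167% = 0.0169167.
At $780.00/mo: n = ⌈−ln(1 − rB₀/P)/ln(1+r)⌉ = 40 payments (last $509.91); total interest = total paid − $22,400.00 = $8,529.91.
At $855.00/mo: 35 payments (last $774.70); total interest $7,444.70.
Interest saved = $8,529.91 − $7,444.70 = $1,085.21.

$1,085.21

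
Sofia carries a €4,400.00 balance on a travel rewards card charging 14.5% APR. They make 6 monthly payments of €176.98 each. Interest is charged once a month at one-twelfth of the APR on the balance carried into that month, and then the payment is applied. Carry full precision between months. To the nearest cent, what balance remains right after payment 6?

€3,634.31

Monthly rate r = 14.5%/12 = 1.20833% = 0.0120833.
Each month: B ← B·(1+r) − €176.98.
Month 1: interest €53.17; balance after payment €4,276.19.
Month 2: interest €51.67; balance after payment €4,150.88.
Month 3: interest €50.16; balance after payment €4,024.05.
Month 4: interest €48.62; balance after payment €3,895.70.
Month 5: interest €47.07; balance after payment €3,765.79.
Month 6: interest €45.50; balance after payment €3,634.31.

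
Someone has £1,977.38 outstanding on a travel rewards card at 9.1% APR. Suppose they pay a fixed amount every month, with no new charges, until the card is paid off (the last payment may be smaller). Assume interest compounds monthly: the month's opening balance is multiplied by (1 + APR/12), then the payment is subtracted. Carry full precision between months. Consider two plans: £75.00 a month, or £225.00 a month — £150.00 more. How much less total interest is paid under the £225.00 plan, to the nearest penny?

Monthly rate r = 9.1%/12 = 0.758333% = 0.00758333.
At £75.00/mo: n = ⌈−ln(1 − rB₀/P)/ln(1+r)⌉ = 30 payments (last £39.54); total interest = total paid − £1,977.38 = £237.16.
At £225.00/mo: 10 payments (last £29.20); total interest £76.82.
Interest saved = £237.16 − £76.82 = £160.34.

£160.34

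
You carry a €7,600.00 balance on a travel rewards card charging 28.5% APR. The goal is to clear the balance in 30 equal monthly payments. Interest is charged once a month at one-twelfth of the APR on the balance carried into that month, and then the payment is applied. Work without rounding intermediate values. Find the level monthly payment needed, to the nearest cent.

€357.09

Monthly rate r = 28.5%/12 = 2.375% = 0.02375.
Level-payment amortization: P = B₀·r / (1 − (1+r)^(−n)) = 7600.00·0.02375 / (1 − 1.02375^(−30)).
Denominator 1 − (1+r)^(−30) = 0.505481484.
P = 180.5 / 0.505481484 ≈ 357.09.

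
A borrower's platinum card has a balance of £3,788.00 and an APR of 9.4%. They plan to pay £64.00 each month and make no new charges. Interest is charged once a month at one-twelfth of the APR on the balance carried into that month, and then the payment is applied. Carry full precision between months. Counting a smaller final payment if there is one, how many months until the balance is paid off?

80 payments

Monthly rate r = 9.4%/12 = 0.783333% = 0.00783333.
Recurrence: B ← B·(1+r) − £64.00.
Month 1: interest £29.67; balance after payment £3,753.67.
Month 2: interest £29.40; balance after payment £3,719.08.
Closed form: n = −ln(1 − rB₀/P)/ln(1+r) = −ln(0.53636)/ln(1.00783) ≈ 79.835, so the balance reaches zero during payment 80.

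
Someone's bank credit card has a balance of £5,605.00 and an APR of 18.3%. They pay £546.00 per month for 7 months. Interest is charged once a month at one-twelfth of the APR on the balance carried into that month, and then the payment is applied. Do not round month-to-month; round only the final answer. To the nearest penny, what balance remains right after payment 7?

Monthly rate r = 18.3%/12 = 1.525% = 0.01525.
Each month: B ← B·(1+r) − £546.00.
Month 1: interest £85.48; balance after payment £5,144.48.
Month 2: interest £78.45; balance after payment £4,676.93.
Month 3: interest £71.32; balance after payment £4,202.25.
Month 4: interest £64.08; balance after payment £3,720.34.
Month 5: interest £56.74; balance after payment £3,231.07.
Month 6: interest £49.27; balance after payment £2,734.35.
Month 7: interest £41.70; balance after payment £2,230.04.

£2,230.04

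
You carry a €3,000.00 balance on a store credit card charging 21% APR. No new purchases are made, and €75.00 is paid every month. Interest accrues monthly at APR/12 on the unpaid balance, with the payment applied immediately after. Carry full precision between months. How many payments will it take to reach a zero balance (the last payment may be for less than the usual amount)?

70 payments

Monthly rate r = 21%/12 = 1.75% = 0.0175.
Recurrence: B ← B·(1+r) − €75.00.
Month 1: interest €52.50; balance after payment €2,977.50.
Month 2: interest €52.11; balance after payment €2,954.61.
Closed form: n = −ln(1 − rB₀/P)/ln(1+r) = −ln(0.3)/ln(1.0175) ≈ 69.399, so the balance reaches zero during payment 70.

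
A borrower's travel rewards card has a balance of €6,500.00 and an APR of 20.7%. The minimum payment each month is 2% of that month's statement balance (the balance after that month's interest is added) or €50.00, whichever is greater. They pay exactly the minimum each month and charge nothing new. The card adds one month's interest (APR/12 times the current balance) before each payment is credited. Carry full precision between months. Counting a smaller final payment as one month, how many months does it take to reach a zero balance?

424 months

Monthly rate r = 20.7%/12 = 1.725% = 0.01725.
While 2% of the post-interest balance exceeds €50.00, each month B ← (B·(1+r))·(1 − 0.02), i.e. B shrinks by the factor (1+r)·0.98 = 0.9969.
This holds for months 1–314. Entering month 315 the balance is €2,455.83; 2% of the post-interest balance is now below €50.00, so the flat €50.00 minimum applies from here.
From month 315 a fixed €50.00 at rate r clears €2,455.83 in 110 more payments. Total: 314 + 110 = 424 months.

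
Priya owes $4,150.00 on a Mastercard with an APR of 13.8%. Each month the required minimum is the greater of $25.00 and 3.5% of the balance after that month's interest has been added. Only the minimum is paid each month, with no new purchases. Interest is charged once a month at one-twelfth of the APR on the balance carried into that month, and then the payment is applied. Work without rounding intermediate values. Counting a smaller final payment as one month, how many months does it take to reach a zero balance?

108 months

Monthly rate r = 13.8%/12 = 1.15% = 0.0115.
While 3.5% of the post-interest balance exceeds $25.00, each month B ← (B·(1+r))·(1 − 0.035), i.e. B shrinks by the factor (1+r)·0.965 = 0.9761.
This holds for months 1–74. Entering month 75 the balance is $692.70; 3.5% of the post-interest balance is now below $25.00, so the flat $25.00 minimum applies from here.
From month 75 a fixed $25.00 at rate r clears $692.70 in 34 more payments. Total: 74 + 34 = 108 months.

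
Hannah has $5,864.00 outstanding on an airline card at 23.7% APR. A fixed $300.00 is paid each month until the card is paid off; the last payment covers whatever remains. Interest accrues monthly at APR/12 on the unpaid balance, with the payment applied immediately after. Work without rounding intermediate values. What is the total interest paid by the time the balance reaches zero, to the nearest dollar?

$1,619

Monthly rate r = 23.7%/12 = 1.975% = 0.01975.
Payoff takes n = ⌈−ln(1 − rB₀/P)/ln(1+r)⌉ = ⌈24.944⌉ = 25 payments; the last is $283.26.
Total paid = 24·$300.00 + $283.26 = $7,483.26.
Total interest = total paid − principal = $7,483.26 − $5,864.00 = $1,619.26.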